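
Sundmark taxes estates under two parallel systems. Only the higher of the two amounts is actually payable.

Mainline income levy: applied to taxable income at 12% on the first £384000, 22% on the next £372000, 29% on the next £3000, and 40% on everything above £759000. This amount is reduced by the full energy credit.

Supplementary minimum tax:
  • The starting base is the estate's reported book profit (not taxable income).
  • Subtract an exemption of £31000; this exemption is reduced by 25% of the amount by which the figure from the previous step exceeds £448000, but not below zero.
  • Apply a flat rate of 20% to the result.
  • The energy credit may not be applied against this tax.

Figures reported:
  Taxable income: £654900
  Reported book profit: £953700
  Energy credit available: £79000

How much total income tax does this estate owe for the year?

Supplementary minimum tax:
  Base (reported book profit): £953700
  Exemption: 25% × (£953700 − £448000) = £126425 ≥ £31000, so the exemption is fully phased out
  Base: £953700 − £0 = £953700
  £953700 × 20% = £190740

Mainline income levy:
  £384000 × 12% = £46080
  £270900 × 22% = £59598
  → £105678
  Less energy credit £79000 → £26678

£190740 > £26678, so the supplementary minimum tax is the binding amount.

£190740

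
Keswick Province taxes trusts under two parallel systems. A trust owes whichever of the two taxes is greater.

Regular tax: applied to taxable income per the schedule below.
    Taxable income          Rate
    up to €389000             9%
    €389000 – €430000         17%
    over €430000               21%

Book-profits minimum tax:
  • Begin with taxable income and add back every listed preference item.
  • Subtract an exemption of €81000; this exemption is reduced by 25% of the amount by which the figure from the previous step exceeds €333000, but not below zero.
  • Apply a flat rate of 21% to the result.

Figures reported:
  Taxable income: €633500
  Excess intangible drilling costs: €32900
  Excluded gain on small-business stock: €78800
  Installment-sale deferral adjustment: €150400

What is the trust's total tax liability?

Regular tax:
  €389000 × 9% = €35010
  €41000 × 17% = €6970
  €203500 × 21% = €42735
  → €84715

Book-profits minimum tax:
  Adjusted income: €633500 + €32900 + €78800 + €150400 = €895600
  Exemption: 25% × (€895600 − €333000) = €140650 ≥ €81000, so the exemption is fully phased out
  Base: €895600 − €0 = €895600
  €895600 × 21% = €188076

€188076 > €84715, so the book-profits minimum tax is the binding amount.

€188076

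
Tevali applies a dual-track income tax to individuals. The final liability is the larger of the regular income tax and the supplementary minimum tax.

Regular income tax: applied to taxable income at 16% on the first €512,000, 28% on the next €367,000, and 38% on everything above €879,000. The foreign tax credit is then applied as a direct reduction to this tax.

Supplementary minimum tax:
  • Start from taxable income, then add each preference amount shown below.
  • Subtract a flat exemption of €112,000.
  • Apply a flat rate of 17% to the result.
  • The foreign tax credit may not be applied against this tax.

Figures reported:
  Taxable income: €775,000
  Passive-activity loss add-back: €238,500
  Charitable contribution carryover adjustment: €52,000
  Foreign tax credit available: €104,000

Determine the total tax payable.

Regular income tax:
  €512,000 × 16% = €81,920
  €263,000 × 28% = €73,640
  → €155,560
  Less foreign tax credit €104,000 → €51,560

Supplementary minimum tax:
  Adjusted income: €775,000 + €238,500 + €52,000 = €1,065,500
  Less exemption €112,000 → base €953,500
  €953,500 × 17% = €162,095

€162,095 > €51,560, so the supplementary minimum tax is the binding amount.

€162,095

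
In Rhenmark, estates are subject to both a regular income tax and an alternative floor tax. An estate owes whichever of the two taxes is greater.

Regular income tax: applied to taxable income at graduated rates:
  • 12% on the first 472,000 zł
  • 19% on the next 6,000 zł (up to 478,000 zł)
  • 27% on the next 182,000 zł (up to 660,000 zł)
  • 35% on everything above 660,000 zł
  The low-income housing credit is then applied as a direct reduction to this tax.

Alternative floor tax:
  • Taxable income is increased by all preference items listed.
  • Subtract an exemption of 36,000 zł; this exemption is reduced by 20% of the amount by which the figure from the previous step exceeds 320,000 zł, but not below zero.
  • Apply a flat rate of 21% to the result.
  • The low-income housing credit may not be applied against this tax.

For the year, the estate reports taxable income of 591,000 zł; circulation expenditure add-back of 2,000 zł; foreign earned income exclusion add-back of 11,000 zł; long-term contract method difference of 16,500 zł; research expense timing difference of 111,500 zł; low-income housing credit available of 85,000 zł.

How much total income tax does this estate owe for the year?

153,720 zł

Alternative floor tax:
  Adjusted income: 591,000 zł + 2,000 zł + 11,000 zł + 16,500 zł + 111,500 zł = 732,000 zł
  Exemption: 20% × (732,000 zł − 320,000 zł) = 82,400 zł ≥ 36,000 zł, so the exemption is fully phased out
  Base: 732,000 zł − 0 zł = 732,000 zł
  732,000 zł × 21% = 153,720 zł

Regular income tax:
  472,000 zł × 12% = 56,640 zł
  6,000 zł × 19% = 1,140 zł
  113,000 zł × 27% = 30,510 zł
  → 88,290 zł
  Less low-income housing credit 85,000 zł → 3,290 zł

153,720 zł > 3,290 zł, so the alternative floor tax is the binding amount.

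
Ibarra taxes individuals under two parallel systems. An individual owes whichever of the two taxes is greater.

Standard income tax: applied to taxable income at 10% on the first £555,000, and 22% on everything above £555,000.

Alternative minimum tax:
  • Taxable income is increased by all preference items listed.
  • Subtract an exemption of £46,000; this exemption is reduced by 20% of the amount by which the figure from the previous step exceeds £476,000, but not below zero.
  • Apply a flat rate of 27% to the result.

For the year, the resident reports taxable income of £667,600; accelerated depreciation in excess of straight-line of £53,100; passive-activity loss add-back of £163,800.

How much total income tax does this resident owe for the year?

£238,815

Alternative minimum tax:
  Adjusted income: £667,600 + £53,100 + £163,800 = £884,500
  Exemption: 20% × (£884,500 − £476,000) = £81,700 ≥ £46,000, so the exemption is fully phased out
  Base: £884,500 − £0 = £884,500
  £884,500 × 27% = £238,815

Standard income tax:
  £555,000 × 10% = £55,500
  £112,600 × 22% = £24,772
  → £80,272

£238,815 > £80,272, so the alternative minimum tax is the binding amount.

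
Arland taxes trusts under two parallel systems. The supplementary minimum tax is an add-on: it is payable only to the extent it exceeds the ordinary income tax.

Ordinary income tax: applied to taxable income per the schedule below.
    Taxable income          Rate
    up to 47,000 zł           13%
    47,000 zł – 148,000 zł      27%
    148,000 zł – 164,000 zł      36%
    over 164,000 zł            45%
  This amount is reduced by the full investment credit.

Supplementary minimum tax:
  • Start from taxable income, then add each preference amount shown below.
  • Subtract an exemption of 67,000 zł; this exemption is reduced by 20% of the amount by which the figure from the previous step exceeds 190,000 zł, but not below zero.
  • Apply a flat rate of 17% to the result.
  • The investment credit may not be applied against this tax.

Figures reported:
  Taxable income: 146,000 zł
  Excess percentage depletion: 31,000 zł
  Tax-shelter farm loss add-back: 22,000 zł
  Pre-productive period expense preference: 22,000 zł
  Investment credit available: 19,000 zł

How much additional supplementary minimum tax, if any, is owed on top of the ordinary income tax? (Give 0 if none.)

13,394 zł

Supplementary minimum tax:
  Adjusted income: 146,000 zł + 31,000 zł + 22,000 zł + 22,000 zł = 221,000 zł
  Exemption: 67,000 zł − 20% × (221,000 zł − 190,000 zł) = 67,000 zł − 6,200 zł = 60,800 zł
  Base: 221,000 zł − 60,800 zł = 160,200 zł
  160,200 zł × 17% = 27,234 zł

Ordinary income tax:
  47,000 zł × 13% = 6,110 zł
  99,000 zł × 27% = 26,730 zł
  → 32,840 zł
  Less investment credit 19,000 zł → 13,840 zł

Excess of supplementary minimum tax over ordinary income tax: 27,234 zł − 13,840 zł = 13,394 zł.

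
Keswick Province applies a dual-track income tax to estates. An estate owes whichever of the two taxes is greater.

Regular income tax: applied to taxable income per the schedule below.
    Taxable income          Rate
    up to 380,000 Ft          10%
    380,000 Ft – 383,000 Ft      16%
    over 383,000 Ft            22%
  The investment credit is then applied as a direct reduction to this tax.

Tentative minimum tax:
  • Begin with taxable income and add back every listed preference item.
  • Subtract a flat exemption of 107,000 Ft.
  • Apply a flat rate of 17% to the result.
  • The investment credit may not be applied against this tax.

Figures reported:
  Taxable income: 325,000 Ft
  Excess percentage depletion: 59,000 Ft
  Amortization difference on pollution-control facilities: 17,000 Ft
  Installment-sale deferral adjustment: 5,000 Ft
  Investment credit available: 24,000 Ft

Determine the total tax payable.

50,830 Ft

Tentative minimum tax:
  Adjusted income: 325,000 Ft + 59,000 Ft + 17,000 Ft + 5,000 Ft = 406,000 Ft
  Less exemption 107,000 Ft → base 299,000 Ft
  299,000 Ft × 17% = 50,830 Ft

Regular income tax:
  325,000 Ft × 10% = 32,500 Ft
  Less investment credit 24,000 Ft → 8,500 Ft

50,830 Ft > 8,500 Ft, so the tentative minimum tax is the binding amount.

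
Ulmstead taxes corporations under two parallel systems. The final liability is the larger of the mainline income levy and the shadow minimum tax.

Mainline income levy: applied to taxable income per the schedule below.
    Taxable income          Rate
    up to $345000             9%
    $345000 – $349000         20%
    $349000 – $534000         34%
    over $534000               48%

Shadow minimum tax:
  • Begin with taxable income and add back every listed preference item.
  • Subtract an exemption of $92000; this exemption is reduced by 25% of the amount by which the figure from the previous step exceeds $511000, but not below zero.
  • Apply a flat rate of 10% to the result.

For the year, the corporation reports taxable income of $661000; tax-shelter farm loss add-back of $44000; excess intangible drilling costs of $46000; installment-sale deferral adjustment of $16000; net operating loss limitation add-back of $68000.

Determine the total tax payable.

$155710

Shadow minimum tax:
  Adjusted income: $661000 + $44000 + $46000 + $16000 + $68000 = $835000
  Exemption: $92000 − 25% × ($835000 − $511000) = $92000 − $81000 = $11000
  Base: $835000 − $11000 = $824000
  $824000 × 10% = $82400

Mainline income levy:
  $345000 × 9% = $31050
  $4000 × 20% = $800
  $185000 × 34% = $62900
  $127000 × 48% = $60960
  → $155710

$155710 > $82400, so the mainline income levy governs.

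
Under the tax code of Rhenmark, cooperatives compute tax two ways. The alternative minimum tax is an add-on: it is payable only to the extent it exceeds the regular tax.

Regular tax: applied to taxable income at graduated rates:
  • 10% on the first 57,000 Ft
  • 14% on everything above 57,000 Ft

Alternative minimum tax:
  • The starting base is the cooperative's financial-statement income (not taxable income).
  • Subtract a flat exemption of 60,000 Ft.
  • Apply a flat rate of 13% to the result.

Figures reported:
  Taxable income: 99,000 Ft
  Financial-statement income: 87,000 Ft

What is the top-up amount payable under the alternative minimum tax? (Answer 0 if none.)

Alternative minimum tax:
  Base (financial-statement income): 87,000 Ft
  Less exemption 60,000 Ft → base 27,000 Ft
  27,000 Ft × 13% = 3,510 Ft

Regular tax:
  57,000 Ft × 10% = 5,700 Ft
  42,000 Ft × 14% = 5,880 Ft
  → 11,580 Ft

3,510 Ft ≤ 11,580 Ft, so no add-on is due.

0 Ft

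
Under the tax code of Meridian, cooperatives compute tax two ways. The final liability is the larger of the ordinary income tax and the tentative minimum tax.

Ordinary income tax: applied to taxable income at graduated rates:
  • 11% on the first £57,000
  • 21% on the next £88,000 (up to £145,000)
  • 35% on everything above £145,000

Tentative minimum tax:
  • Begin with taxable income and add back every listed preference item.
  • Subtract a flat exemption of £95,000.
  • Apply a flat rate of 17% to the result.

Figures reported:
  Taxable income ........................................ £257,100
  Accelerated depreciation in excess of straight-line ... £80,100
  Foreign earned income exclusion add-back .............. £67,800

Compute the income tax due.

Tentative minimum tax:
  Adjusted income: £257,100 + £80,100 + £67,800 = £405,000
  Less exemption £95,000 → base £310,000
  £310,000 × 17% = £52,700

Ordinary income tax:
  £57,000 × 11% = £6,270
  £88,000 × 21% = £18,480
  £112,100 × 35% = £39,235
  → £63,985

£63,985 > £52,700, so the ordinary income tax governs.

£63,985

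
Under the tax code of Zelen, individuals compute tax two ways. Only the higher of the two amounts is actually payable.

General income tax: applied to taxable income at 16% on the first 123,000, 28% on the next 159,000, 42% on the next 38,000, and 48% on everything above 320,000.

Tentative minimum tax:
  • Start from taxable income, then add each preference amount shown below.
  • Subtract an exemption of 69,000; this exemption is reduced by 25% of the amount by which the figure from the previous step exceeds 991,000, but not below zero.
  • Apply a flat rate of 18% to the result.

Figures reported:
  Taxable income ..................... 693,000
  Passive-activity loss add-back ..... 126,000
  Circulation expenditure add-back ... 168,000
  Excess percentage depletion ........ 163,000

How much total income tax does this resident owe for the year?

General income tax:
  123,000 × 16% = 19,680
  159,000 × 28% = 44,520
  38,000 × 42% = 15,960
  373,000 × 48% = 179,040
  → 259,200

Tentative minimum tax:
  Adjusted income: 693,000 + 126,000 + 168,000 + 163,000 = 1,150,000
  Exemption: 69,000 − 25% × (1,150,000 − 991,000) = 69,000 − 39,750 = 29,250
  Base: 1,150,000 − 29,250 = 1,120,750
  1,120,750 × 18% = 201,735

259,200 > 201,735, so the general income tax governs.

259,200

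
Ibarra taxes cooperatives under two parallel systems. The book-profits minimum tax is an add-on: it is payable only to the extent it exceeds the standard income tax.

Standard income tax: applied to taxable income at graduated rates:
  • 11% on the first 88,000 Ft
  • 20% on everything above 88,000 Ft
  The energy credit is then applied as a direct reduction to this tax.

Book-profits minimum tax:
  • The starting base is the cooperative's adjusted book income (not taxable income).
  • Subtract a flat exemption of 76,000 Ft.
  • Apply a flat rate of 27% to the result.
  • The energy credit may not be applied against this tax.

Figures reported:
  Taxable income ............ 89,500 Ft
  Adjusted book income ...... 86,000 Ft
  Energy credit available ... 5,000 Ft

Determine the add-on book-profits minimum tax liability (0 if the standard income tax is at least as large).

0 Ft

Book-profits minimum tax:
  Base (adjusted book income): 86,000 Ft
  Less exemption 76,000 Ft → base 10,000 Ft
  10,000 Ft × 27% = 2,700 Ft

Standard income tax:
  88,000 Ft × 11% = 9,680 Ft
  1,500 Ft × 20% = 300 Ft
  → 9,980 Ft
  Less energy credit 5,000 Ft → 4,980 Ft

2,700 Ft ≤ 4,980 Ft, so no add-on is due.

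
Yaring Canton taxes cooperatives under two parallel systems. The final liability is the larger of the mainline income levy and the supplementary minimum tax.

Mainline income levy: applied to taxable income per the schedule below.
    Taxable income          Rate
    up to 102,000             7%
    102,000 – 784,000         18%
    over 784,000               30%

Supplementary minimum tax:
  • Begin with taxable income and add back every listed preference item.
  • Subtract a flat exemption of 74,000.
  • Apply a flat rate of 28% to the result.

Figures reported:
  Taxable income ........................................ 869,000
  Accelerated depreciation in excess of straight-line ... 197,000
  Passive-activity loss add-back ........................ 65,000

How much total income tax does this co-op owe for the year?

295,960

Mainline income levy:
  102,000 × 7% = 7,140
  682,000 × 18% = 122,760
  85,000 × 30% = 25,500
  → 155,400

Supplementary minimum tax:
  Adjusted income: 869,000 + 197,000 + 65,000 = 1,131,000
  Less exemption 74,000 → base 1,057,000
  1,057,000 × 28% = 295,960

295,960 > 155,400, so the supplementary minimum tax is the binding amount.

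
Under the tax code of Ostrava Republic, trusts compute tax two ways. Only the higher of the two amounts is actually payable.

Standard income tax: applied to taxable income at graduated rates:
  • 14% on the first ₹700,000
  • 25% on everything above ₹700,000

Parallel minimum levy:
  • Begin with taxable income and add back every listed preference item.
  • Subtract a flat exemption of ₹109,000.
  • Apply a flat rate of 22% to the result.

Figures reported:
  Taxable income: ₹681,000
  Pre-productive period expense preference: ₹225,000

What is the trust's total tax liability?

₹175,340

Parallel minimum levy:
  Adjusted income: ₹681,000 + ₹225,000 = ₹906,000
  Less exemption ₹109,000 → base ₹797,000
  ₹797,000 × 22% = ₹175,340

Standard income tax:
  ₹681,000 × 14% = ₹95,340

₹175,340 > ₹95,340, so the parallel minimum levy is the binding amount.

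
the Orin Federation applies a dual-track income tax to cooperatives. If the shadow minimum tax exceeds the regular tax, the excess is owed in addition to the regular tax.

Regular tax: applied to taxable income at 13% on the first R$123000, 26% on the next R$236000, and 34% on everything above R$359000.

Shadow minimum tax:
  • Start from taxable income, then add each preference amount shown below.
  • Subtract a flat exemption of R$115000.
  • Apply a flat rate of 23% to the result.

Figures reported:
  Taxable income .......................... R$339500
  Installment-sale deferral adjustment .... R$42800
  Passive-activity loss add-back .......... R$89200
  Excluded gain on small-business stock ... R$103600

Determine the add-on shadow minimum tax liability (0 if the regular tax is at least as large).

Regular tax:
  R$123000 × 13% = R$15990
  R$216500 × 26% = R$56290
  → R$72280

Shadow minimum tax:
  Adjusted income: R$339500 + R$42800 + R$89200 + R$103600 = R$575100
  Less exemption R$115000 → base R$460100
  R$460100 × 23% = R$105823

Excess of shadow minimum tax over regular tax: R$105823 − R$72280 = R$33543.

R$33543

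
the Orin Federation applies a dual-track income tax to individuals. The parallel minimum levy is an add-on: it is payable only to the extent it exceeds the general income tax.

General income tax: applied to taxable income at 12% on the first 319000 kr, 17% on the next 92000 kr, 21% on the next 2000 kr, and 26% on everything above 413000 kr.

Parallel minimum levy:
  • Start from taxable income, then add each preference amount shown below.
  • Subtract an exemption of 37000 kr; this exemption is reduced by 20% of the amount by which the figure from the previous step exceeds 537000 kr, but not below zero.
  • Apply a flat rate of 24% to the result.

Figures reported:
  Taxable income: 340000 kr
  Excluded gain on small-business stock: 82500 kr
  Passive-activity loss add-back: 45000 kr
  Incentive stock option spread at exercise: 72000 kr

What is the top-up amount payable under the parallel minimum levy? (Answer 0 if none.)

Parallel minimum levy:
  Adjusted income: 340000 kr + 82500 kr + 45000 kr + 72000 kr = 539500 kr
  Exemption: 37000 kr − 20% × (539500 kr − 537000 kr) = 37000 kr − 500 kr = 36500 kr
  Base: 539500 kr − 36500 kr = 503000 kr
  503000 kr × 24% = 120720 kr

General income tax:
  319000 kr × 12% = 38280 kr
  21000 kr × 17% = 3570 kr
  → 41850 kr

Excess of parallel minimum levy over general income tax: 120720 kr − 41850 kr = 78870 kr.

78870 kr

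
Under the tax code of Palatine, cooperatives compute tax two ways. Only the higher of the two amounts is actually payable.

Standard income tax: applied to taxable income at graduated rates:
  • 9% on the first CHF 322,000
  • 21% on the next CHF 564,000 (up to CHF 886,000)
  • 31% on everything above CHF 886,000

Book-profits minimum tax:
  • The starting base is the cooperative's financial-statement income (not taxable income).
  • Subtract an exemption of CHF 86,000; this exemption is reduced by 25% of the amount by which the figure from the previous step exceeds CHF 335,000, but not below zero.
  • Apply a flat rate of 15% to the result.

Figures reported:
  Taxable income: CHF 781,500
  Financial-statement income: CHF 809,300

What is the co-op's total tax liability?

CHF 125,475

Standard income tax:
  CHF 322,000 × 9% = CHF 28,980
  CHF 459,500 × 21% = CHF 96,495
  → CHF 125,475

Book-profits minimum tax:
  Base (financial-statement income): CHF 809,300
  Exemption: 25% × (CHF 809,300 − CHF 335,000) = CHF 118,575 ≥ CHF 86,000, so the exemption is fully phased out
  Base: CHF 809,300 − CHF 0 = CHF 809,300
  CHF 809,300 × 15% = CHF 121,395

CHF 125,475 > CHF 121,395, so the standard income tax governs.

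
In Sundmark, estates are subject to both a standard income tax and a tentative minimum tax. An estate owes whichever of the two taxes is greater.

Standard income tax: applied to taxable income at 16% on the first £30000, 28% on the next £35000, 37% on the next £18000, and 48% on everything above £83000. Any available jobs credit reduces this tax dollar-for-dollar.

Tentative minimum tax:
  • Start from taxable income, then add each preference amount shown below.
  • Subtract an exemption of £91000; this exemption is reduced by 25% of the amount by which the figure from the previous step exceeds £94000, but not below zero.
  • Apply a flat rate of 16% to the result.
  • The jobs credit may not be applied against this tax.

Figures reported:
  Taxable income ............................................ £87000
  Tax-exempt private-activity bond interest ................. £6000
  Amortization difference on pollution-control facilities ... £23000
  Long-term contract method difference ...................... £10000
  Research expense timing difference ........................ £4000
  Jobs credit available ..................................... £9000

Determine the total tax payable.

£14180

Standard income tax:
  £30000 × 16% = £4800
  £35000 × 28% = £9800
  £18000 × 37% = £6660
  £4000 × 48% = £1920
  → £23180
  Less jobs credit £9000 → £14180

Tentative minimum tax:
  Adjusted income: £87000 + £6000 + £23000 + £10000 + £4000 = £130000
  Exemption: £91000 − 25% × (£130000 − £94000) = £91000 − £9000 = £82000
  Base: £130000 − £82000 = £48000
  £48000 × 16% = £7680

£14180 > £7680, so the standard income tax governs.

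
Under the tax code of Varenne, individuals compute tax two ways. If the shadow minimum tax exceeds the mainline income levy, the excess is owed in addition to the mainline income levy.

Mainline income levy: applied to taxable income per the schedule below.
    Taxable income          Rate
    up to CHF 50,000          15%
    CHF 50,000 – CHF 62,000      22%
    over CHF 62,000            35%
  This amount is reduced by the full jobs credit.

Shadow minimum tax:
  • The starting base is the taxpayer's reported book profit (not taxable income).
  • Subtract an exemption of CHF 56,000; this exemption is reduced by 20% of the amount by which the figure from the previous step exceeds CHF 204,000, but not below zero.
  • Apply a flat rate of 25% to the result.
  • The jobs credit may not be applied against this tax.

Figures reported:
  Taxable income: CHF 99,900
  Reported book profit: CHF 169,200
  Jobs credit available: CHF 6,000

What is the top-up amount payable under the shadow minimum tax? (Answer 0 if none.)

Shadow minimum tax:
  Base (reported book profit): CHF 169,200
  Exemption: CHF 169,200 ≤ CHF 204,000, so full CHF 56,000 applies
  Base: CHF 169,200 − CHF 56,000 = CHF 113,200
  CHF 113,200 × 25% = CHF 28,300

Mainline income levy:
  CHF 50,000 × 15% = CHF 7,500
  CHF 12,000 × 22% = CHF 2,640
  CHF 37,900 × 35% = CHF 13,265
  → CHF 23,405
  Less jobs credit CHF 6,000 → CHF 17,405

Excess of shadow minimum tax over mainline income levy: CHF 28,300 − CHF 17,405 = CHF 10,895.

CHF 10,895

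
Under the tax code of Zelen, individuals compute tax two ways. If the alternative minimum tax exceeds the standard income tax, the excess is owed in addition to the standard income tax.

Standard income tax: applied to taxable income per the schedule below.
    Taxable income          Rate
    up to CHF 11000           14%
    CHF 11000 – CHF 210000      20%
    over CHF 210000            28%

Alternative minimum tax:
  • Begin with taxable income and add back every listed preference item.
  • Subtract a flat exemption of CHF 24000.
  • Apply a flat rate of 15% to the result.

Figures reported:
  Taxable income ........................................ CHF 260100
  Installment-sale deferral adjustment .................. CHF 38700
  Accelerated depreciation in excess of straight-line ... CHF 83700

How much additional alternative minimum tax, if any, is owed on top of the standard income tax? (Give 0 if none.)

Standard income tax:
  CHF 11000 × 14% = CHF 1540
  CHF 199000 × 20% = CHF 39800
  CHF 50100 × 28% = CHF 14028
  → CHF 55368

Alternative minimum tax:
  Adjusted income: CHF 260100 + CHF 38700 + CHF 83700 = CHF 382500
  Less exemption CHF 24000 → base CHF 358500
  CHF 358500 × 15% = CHF 53775

CHF 53775 ≤ CHF 55368, so no add-on is due.

CHF 0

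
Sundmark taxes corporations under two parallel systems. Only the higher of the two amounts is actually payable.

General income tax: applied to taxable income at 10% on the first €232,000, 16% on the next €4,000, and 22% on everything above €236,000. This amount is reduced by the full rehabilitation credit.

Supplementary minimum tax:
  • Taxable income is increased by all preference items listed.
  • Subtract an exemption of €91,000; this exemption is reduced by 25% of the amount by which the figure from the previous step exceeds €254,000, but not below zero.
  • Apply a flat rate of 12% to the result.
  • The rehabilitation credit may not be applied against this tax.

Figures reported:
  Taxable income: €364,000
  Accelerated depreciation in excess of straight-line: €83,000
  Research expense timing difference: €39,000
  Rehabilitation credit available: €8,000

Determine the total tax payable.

€54,360

Supplementary minimum tax:
  Adjusted income: €364,000 + €83,000 + €39,000 = €486,000
  Exemption: €91,000 − 25% × (€486,000 − €254,000) = €91,000 − €58,000 = €33,000
  Base: €486,000 − €33,000 = €453,000
  €453,000 × 12% = €54,360

General income tax:
  €232,000 × 10% = €23,200
  €4,000 × 16% = €640
  €128,000 × 22% = €28,160
  → €52,000
  Less rehabilitation credit €8,000 → €44,000

€54,360 > €44,000, so the supplementary minimum tax is the binding amount.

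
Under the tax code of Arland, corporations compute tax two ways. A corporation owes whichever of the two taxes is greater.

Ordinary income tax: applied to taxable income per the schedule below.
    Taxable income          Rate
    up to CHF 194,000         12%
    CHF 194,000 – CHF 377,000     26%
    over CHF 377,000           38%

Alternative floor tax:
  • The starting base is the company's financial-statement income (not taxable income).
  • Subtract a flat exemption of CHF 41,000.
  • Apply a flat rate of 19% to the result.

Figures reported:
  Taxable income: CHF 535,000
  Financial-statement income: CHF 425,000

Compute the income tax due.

CHF 130,900

Alternative floor tax:
  Base (financial-statement income): CHF 425,000
  Less exemption CHF 41,000 → base CHF 384,000
  CHF 384,000 × 19% = CHF 72,960

Ordinary income tax:
  CHF 194,000 × 12% = CHF 23,280
  CHF 183,000 × 26% = CHF 47,580
  CHF 158,000 × 38% = CHF 60,040
  → CHF 130,900

CHF 130,900 > CHF 72,960, so the ordinary income tax governs.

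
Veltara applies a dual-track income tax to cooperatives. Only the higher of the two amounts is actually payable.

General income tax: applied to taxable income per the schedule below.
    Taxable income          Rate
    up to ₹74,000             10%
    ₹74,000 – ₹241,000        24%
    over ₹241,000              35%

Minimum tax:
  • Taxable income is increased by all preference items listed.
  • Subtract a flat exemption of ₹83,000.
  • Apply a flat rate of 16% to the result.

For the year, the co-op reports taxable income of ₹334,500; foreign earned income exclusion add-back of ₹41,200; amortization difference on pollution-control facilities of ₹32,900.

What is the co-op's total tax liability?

₹80,205

General income tax:
  ₹74,000 × 10% = ₹7,400
  ₹167,000 × 24% = ₹40,080
  ₹93,500 × 35% = ₹32,725
  → ₹80,205

Minimum tax:
  Adjusted income: ₹334,500 + ₹41,200 + ₹32,900 = ₹408,600
  Less exemption ₹83,000 → base ₹325,600
  ₹325,600 × 16% = ₹52,096

₹80,205 > ₹52,096, so the general income tax governs.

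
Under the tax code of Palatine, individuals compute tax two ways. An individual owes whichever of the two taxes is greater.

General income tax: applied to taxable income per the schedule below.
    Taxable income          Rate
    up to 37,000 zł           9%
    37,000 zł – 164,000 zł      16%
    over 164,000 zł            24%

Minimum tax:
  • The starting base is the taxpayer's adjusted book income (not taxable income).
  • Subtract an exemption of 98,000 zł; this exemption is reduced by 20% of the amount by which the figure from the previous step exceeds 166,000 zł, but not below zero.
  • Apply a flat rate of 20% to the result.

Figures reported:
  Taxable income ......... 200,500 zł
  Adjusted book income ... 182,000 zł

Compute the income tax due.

General income tax:
  37,000 zł × 9% = 3,330 zł
  127,000 zł × 16% = 20,320 zł
  36,500 zł × 24% = 8,760 zł
  → 32,410 zł

Minimum tax:
  Base (adjusted book income): 182,000 zł
  Exemption: 98,000 zł − 20% × (182,000 zł − 166,000 zł) = 98,000 zł − 3,200 zł = 94,800 zł
  Base: 182,000 zł − 94,800 zł = 87,200 zł
  87,200 zł × 20% = 17,440 zł

32,410 zł > 17,440 zł, so the general income tax governs.

32,410 zł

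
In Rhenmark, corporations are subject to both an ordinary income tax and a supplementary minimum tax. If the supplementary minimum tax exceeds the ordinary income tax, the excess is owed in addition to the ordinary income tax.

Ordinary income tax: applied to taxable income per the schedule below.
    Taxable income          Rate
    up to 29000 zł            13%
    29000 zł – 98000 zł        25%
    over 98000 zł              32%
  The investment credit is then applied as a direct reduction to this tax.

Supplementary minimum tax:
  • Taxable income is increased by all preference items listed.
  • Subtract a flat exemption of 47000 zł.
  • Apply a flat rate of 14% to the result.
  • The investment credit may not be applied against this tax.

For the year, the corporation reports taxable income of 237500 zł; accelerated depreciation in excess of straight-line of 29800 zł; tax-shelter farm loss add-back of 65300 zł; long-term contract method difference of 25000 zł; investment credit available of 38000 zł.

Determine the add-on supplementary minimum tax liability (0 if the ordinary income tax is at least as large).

15824 zł

Ordinary income tax:
  29000 zł × 13% = 3770 zł
  69000 zł × 25% = 17250 zł
  139500 zł × 32% = 44640 zł
  → 65660 zł
  Less investment credit 38000 zł → 27660 zł

Supplementary minimum tax:
  Adjusted income: 237500 zł + 29800 zł + 65300 zł + 25000 zł = 357600 zł
  Less exemption 47000 zł → base 310600 zł
  310600 zł × 14% = 43484 zł

Excess of supplementary minimum tax over ordinary income tax: 43484 zł − 27660 zł = 15824 zł.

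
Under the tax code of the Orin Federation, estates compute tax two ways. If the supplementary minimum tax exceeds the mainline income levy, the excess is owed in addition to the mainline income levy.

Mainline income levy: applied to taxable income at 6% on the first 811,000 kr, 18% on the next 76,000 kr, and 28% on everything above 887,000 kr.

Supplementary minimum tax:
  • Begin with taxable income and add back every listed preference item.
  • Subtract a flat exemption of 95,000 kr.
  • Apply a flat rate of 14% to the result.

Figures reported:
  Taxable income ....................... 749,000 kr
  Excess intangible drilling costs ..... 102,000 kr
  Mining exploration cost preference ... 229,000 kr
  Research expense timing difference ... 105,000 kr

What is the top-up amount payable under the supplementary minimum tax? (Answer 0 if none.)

Supplementary minimum tax:
  Adjusted income: 749,000 kr + 102,000 kr + 229,000 kr + 105,000 kr = 1,185,000 kr
  Less exemption 95,000 kr → base 1,090,000 kr
  1,090,000 kr × 14% = 152,600 kr

Mainline income levy:
  749,000 kr × 6% = 44,940 kr

Excess of supplementary minimum tax over mainline income levy: 152,600 kr − 44,940 kr = 107,660 kr.

107,660 kr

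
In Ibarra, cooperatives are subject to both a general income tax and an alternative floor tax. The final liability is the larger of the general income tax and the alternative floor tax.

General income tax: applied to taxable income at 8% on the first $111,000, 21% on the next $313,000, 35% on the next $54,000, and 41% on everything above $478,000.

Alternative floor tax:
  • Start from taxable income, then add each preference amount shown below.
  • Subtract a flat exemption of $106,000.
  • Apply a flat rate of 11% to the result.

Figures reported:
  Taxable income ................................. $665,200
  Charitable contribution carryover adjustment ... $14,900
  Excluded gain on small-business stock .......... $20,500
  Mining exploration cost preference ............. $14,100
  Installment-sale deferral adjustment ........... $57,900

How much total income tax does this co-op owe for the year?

Alternative floor tax:
  Adjusted income: $665,200 + $14,900 + $20,500 + $14,100 + $57,900 = $772,600
  Less exemption $106,000 → base $666,600
  $666,600 × 11% = $73,326

General income tax:
  $111,000 × 8% = $8,880
  $313,000 × 21% = $65,730
  $54,000 × 35% = $18,900
  $187,200 × 41% = $76,752
  → $170,262

$170,262 > $73,326, so the general income tax governs.

$170,262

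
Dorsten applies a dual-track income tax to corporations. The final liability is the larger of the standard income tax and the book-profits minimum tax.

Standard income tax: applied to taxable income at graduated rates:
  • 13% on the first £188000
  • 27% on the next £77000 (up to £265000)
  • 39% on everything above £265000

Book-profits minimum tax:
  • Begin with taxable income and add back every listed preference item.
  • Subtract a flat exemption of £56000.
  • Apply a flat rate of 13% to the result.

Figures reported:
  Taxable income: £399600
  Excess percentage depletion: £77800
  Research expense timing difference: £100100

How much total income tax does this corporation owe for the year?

£97724

Standard income tax:
  £188000 × 13% = £24440
  £77000 × 27% = £20790
  £134600 × 39% = £52494
  → £97724

Book-profits minimum tax:
  Adjusted income: £399600 + £77800 + £100100 = £577500
  Less exemption £56000 → base £521500
  £521500 × 13% = £67795

£97724 > £67795, so the standard income tax governs.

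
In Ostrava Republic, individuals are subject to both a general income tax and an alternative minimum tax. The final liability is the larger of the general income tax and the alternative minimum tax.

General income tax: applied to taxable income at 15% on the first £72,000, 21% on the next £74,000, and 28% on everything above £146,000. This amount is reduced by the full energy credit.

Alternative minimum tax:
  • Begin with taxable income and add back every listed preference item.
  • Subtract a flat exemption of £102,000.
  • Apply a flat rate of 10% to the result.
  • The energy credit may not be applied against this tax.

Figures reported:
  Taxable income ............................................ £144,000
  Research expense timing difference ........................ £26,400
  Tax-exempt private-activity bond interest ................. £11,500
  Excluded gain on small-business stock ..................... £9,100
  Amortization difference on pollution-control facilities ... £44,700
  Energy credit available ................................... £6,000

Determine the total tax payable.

£19,920

Alternative minimum tax:
  Adjusted income: £144,000 + £26,400 + £11,500 + £9,100 + £44,700 = £235,700
  Less exemption £102,000 → base £133,700
  £133,700 × 10% = £13,370

General income tax:
  £72,000 × 15% = £10,800
  £72,000 × 21% = £15,120
  → £25,920
  Less energy credit £6,000 → £19,920

£19,920 > £13,370, so the general income tax governs.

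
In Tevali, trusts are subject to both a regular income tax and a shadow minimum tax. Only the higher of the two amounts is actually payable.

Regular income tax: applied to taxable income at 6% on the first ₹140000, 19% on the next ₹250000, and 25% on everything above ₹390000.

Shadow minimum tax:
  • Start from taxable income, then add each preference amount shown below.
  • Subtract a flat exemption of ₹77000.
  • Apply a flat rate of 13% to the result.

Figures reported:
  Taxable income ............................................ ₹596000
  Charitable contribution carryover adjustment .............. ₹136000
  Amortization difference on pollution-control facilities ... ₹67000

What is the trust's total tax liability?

Regular income tax:
  ₹140000 × 6% = ₹8400
  ₹250000 × 19% = ₹47500
  ₹206000 × 25% = ₹51500
  → ₹107400

Shadow minimum tax:
  Adjusted income: ₹596000 + ₹136000 + ₹67000 = ₹799000
  Less exemption ₹77000 → base ₹722000
  ₹722000 × 13% = ₹93860

₹107400 > ₹93860, so the regular income tax governs.

₹107400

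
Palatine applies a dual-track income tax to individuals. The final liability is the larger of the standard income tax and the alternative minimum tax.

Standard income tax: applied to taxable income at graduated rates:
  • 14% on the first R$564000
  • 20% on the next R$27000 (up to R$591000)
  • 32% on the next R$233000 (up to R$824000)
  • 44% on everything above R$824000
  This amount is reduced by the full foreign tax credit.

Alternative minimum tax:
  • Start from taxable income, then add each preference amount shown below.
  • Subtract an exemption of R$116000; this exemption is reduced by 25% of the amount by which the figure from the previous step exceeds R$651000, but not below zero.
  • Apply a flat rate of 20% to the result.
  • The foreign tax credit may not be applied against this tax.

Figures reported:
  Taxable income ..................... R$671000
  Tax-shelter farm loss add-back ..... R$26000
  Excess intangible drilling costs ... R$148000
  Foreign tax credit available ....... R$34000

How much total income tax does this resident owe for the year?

Standard income tax:
  R$564000 × 14% = R$78960
  R$27000 × 20% = R$5400
  R$80000 × 32% = R$25600
  → R$109960
  Less foreign tax credit R$34000 → R$75960

Alternative minimum tax:
  Adjusted income: R$671000 + R$26000 + R$148000 = R$845000
  Exemption: R$116000 − 25% × (R$845000 − R$651000) = R$116000 − R$48500 = R$67500
  Base: R$845000 − R$67500 = R$777500
  R$777500 × 20% = R$155500

R$155500 > R$75960, so the alternative minimum tax is the binding amount.

R$155500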